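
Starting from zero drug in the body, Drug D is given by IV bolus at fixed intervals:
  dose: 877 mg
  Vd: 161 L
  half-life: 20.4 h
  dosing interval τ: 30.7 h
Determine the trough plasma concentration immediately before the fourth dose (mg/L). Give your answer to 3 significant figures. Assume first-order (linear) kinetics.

C₀ per dose = Dose / Vd = 877 / 161 = 5.447 mg/L
k = ln2 / t½ = 0.693147 / 20.4 = 0.03398 h⁻¹
Fraction remaining after one interval: r = e^(−kτ) = e^(−0.03398 × 30.7) = 0.3523
Before dose 4, 3 doses have been given (aged 1τ, 2τ, 3τ).
C_trough = C₀ × (r + r² + … + r^3) = C₀ × r(1−r^3)/(1−r)
        = 5.447 × 0.3523 × (1 − 0.04373) / (1 − 0.3523) = 2.833 mg/L

2.83 mg/L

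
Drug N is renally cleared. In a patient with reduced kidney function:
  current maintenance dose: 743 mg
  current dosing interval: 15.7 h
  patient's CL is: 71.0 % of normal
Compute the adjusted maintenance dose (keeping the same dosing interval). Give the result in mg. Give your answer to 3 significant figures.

To keep the same average steady-state level, dosing rate must scale with clearance.
CL ratio = 71.0 / 100 = 0.7100
New dose (same interval) = 743 × 0.7100 = 527.5 mg

528 mg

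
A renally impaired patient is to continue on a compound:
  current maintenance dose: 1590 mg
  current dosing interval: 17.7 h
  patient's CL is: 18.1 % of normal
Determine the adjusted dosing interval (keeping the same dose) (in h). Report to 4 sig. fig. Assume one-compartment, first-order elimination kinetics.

To keep the same average steady-state level, dosing rate must scale with clearance.
CL ratio = 18.1 / 100 = 0.1810
New interval (same dose) = 17.7 / 0.1810 = 97.79 h

97.79 h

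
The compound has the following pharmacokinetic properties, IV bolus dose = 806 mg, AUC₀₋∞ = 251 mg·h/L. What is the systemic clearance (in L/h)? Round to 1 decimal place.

CL = Dose / AUC = 806 / 251 = 3.211 L/h

3.2 L/h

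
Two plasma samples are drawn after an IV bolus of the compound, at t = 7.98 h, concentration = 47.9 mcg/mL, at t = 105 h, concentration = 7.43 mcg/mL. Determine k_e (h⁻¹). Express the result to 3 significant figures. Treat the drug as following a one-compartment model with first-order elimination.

k = ln(C₁/C₂) / (t₂ − t₁) = ln(47.9/7.43) / (105 − 7.98)
  = 1.864 / 97.02 = 0.01921 h⁻¹

0.0192 h⁻¹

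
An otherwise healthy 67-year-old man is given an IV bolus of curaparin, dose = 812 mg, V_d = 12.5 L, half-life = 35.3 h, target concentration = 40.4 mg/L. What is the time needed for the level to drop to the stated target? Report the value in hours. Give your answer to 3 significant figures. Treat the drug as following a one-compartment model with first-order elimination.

24.2 h

C₀ = Dose / Vd = 812.0 / 12.5 = 64.96 mg/L
k = ln2 / t½ = 0.693147 / 35.3 = 0.01964 h⁻¹
t = ln(C₀ / C) / k = ln(64.96 / 40.4) / 0.01964
  = ln(1.608) / 0.01964 = 0.4750 / 0.01964 = 24.19 h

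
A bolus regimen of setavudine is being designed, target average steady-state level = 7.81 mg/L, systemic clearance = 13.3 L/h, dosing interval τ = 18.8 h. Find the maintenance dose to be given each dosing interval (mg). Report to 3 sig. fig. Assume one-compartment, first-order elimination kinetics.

At steady state, Dose/τ = Css × CL.
Dose = Css × CL × τ = 7.81 × 13.30 × 18.8 = 1953 mg

1950 mg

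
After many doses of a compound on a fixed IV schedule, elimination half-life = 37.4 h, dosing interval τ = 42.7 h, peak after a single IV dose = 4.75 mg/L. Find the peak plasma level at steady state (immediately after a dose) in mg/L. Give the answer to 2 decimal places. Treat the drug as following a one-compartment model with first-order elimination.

8.69 mg/L

k = ln2 / t½ = 0.693147 / 37.4 = 0.01853 h⁻¹
e^(−kτ) = e^(−0.01853 × 42.7) = 0.4533
Accumulation ratio R = 1 / (1 − e^(−kτ)) = 1 / (1 − 0.4533) = 1.829
Steady-state peak = C₀ × R = 4.75 × 1.829 = 8.688 mg/L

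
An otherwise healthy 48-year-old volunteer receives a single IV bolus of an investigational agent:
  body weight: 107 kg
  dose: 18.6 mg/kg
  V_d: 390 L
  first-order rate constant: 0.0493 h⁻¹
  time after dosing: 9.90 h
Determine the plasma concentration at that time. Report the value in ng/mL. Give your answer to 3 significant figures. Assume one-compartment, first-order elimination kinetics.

Total dose = 18.6 × 107 = 1990 mg
C₀ = Dose / Vd = 1990 / 390 = 5.103 mg/L
C = C₀ · e^(−k·t) = 5.103 × e^(−0.04930 × 9.90)
  = 5.103 × 0.6138 = 3.132 mg/L
Convert: 3.132 mg/L × 1000 = 3132 ng/mL

3130 ng/mL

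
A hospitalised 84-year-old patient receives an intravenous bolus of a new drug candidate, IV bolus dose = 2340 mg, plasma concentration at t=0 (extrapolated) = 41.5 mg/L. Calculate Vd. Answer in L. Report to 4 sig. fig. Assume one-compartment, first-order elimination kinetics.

Vd = Dose / C₀ = 2340 / 41.5 = 56.39 L

56.39 L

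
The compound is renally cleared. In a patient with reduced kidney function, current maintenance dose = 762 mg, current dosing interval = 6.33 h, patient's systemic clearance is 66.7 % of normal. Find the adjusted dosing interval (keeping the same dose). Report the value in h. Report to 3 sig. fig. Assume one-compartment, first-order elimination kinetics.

To keep the same average steady-state level, dosing rate must scale with clearance.
CL ratio = 66.7 / 100 = 0.6670
New interval (same dose) = 6.33 / 0.6670 = 9.490 h

9.49 h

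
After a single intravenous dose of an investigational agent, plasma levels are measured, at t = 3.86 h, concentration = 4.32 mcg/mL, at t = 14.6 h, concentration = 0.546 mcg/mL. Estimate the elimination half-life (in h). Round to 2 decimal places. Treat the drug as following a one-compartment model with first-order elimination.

3.60 h

k = ln(C₁/C₂) / (t₂ − t₁) = ln(4.32/0.546) / (14.6 − 3.86)
  = 2.068 / 10.74 = 0.1926 h⁻¹
t½ = ln2 / k = 0.693147 / 0.1926 = 3.599 h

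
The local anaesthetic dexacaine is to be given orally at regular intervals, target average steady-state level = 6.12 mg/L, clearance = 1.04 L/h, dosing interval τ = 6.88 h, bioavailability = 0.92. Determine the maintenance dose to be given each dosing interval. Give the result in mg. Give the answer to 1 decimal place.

47.6 mg

At steady state, F × (Dose/τ) = Css × CL.
Dose = Css × CL × τ / F = 6.12 × 1.040 × 6.88 / 0.92 = 47.60 mg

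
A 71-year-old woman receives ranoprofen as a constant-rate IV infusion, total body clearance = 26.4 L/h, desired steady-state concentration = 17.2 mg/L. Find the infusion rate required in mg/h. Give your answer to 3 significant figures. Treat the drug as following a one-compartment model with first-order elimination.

At steady state, infusion rate R₀ = Css × CL = 17.2 × 26.40 = 454.1 mg/h

454 mg/h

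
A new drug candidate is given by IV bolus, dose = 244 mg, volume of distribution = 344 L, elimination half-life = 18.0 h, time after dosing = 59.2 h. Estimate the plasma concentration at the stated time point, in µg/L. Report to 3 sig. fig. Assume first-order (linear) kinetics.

C₀ = Dose / Vd = 244.0 / 344 = 0.7093 mg/L
k = ln2 / t½ = 0.693147 / 18.0 = 0.03851 h⁻¹
C = C₀ · e^(−k·t) = 0.7093 × e^(−0.03851 × 59.2)
  = 0.7093 × 0.1023 = 0.07256 mg/L
Convert: 0.07256 mg/L × 1000 = 72.56 µg/L

72.6 µg/L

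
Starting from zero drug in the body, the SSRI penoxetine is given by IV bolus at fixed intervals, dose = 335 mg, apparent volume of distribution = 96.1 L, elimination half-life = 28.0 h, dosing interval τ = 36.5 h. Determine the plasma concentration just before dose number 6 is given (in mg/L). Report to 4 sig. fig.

2.348 mg/L

C₀ per dose = Dose / Vd = 335 / 96.1 = 3.486 mg/L
k = ln2 / t½ = 0.693147 / 28.0 = 0.02476 h⁻¹
Fraction remaining after one interval: r = e^(−kτ) = e^(−0.02476 × 36.5) = 0.4051
Before dose 6, 5 doses have been given (aged 1τ, 2τ, 3τ, 4τ, 5τ).
C_trough = C₀ × (r + r² + … + r^5) = C₀ × r(1−r^5)/(1−r)
        = 3.486 × 0.4051 × (1 − 0.01091) / (1 − 0.4051) = 2.348 mg/L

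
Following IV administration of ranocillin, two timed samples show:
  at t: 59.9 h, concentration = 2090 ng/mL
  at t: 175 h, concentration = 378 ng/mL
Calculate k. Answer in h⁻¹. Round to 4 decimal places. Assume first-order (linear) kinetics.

k = ln(C₁/C₂) / (t₂ − t₁) = ln(2090/378) / (175 − 59.9)
  = 1.710 / 115.1 = 0.01486 h⁻¹

0.0149 h⁻¹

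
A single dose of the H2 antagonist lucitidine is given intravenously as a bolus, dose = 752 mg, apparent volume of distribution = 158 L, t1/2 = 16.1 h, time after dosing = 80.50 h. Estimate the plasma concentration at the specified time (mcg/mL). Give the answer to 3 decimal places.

C₀ = Dose / Vd = 752.0 / 158 = 4.759 mg/L
k = ln2 / t½ = 0.693147 / 16.1 = 0.04305 h⁻¹
t / t½ = 80.50 / 16.1 = 5 half-lives
C = C₀ × (1/2)^5 = 4.759 × 0.03125 = 0.1487 mg/L
(0.1487 mg/L = 0.1487 mcg/mL)

0.149 mcg/mL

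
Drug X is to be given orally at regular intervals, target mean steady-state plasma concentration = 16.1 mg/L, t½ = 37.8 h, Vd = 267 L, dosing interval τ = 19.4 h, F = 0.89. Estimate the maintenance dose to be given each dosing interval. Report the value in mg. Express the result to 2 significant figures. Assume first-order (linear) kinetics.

k = ln2 / t½ = 0.693147 / 37.8 = 0.01834 h⁻¹
CL = k × Vd = 0.01834 × 267 = 4.897 L/h
At steady state, F × (Dose/τ) = Css × CL.
Dose = Css × CL × τ / F = 16.1 × 4.897 × 19.4 / 0.89 = 1719 mg

1700 mg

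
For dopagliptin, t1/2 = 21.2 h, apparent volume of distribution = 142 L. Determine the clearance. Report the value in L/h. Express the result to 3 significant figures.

k = ln2 / t½ = 0.693147 / 21.2 = 0.03270 h⁻¹
CL = k × Vd = 0.03270 × 142 = 4.643 L/h

4.64 L/h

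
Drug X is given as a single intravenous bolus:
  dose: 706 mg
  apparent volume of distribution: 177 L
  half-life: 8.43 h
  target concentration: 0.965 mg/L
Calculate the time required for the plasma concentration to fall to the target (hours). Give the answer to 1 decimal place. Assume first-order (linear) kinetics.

C₀ = Dose / Vd = 706.0 / 177 = 3.989 mg/L
k = ln2 / t½ = 0.693147 / 8.43 = 0.08222 h⁻¹
t = ln(C₀ / C) / k = ln(3.989 / 0.965) / 0.08222
  = ln(4.134) / 0.08222 = 1.419 / 0.08222 = 17.26 h

17.3 h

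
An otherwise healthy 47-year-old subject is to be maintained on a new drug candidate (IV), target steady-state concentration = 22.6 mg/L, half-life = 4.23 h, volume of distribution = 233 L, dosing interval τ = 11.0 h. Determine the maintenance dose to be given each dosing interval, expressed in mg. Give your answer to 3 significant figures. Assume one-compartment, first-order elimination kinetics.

k = ln2 / t½ = 0.693147 / 4.23 = 0.1639 h⁻¹
CL = k × Vd = 0.1639 × 233 = 38.19 L/h
At steady state, Dose/τ = Css × CL.
Dose = Css × CL × τ = 22.6 × 38.19 × 11.0 = 9494 mg

9490 mg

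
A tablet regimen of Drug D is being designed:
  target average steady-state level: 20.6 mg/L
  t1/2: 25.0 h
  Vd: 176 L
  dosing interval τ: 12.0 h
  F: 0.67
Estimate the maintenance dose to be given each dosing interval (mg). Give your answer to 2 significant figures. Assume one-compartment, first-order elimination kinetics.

1800 mg

k = ln2 / t½ = 0.693147 / 25.0 = 0.02773 h⁻¹
CL = k × Vd = 0.02773 × 176 = 4.880 L/h
At steady state, F × (Dose/τ) = Css × CL.
Dose = Css × CL × τ / F = 20.6 × 4.880 × 12.0 / 0.67 = 1801 mg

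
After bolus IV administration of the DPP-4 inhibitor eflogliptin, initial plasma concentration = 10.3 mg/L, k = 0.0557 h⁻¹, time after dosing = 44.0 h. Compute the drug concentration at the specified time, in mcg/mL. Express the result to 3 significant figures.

0.888 mcg/mL

C = C₀ · e^(−k·t) = 10.30 × e^(−0.05570 × 44.0)
  = 10.30 × 0.08622 = 0.8881 mg/L
(0.8881 mg/L = 0.8881 mcg/mL)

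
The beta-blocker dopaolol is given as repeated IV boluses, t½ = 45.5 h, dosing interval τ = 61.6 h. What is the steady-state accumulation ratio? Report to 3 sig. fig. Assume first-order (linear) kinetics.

1.64

k = ln2 / t½ = 0.693147 / 45.5 = 0.01523 h⁻¹
e^(−kτ) = e^(−0.01523 × 61.6) = 0.3913
Accumulation ratio R = 1 / (1 − e^(−kτ)) = 1 / (1 − 0.3913) = 1.643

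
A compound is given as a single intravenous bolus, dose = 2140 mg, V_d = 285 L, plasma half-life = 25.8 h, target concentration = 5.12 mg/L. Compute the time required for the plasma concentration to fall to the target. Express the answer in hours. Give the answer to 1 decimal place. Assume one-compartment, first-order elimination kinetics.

14.3 h

C₀ = Dose / Vd = 2140 / 285 = 7.509 mg/L
k = ln2 / t½ = 0.693147 / 25.8 = 0.02687 h⁻¹
t = ln(C₀ / C) / k = ln(7.509 / 5.12) / 0.02687
  = ln(1.467) / 0.02687 = 0.3832 / 0.02687 = 14.26 h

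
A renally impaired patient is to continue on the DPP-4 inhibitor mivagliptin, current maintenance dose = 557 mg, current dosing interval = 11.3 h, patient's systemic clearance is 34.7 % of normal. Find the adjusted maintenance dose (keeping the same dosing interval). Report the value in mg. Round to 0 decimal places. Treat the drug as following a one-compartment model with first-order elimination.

193 mg

To keep the same average steady-state level, dosing rate must scale with clearance.
CL ratio = 34.7 / 100 = 0.3470
New dose (same interval) = 557 × 0.3470 = 193.3 mg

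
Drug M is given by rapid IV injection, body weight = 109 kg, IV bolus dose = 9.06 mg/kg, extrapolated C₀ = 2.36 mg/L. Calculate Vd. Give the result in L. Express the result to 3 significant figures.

Dose = 9.06 × 109 = 987.5 mg
Vd = Dose / C₀ = 987.5 / 2.36 = 418.4 L

418 L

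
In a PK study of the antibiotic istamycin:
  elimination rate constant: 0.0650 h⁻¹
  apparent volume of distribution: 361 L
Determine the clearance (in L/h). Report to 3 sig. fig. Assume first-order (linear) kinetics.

23.5 L/h

CL = k × Vd = 0.0650 × 361 = 23.47 L/h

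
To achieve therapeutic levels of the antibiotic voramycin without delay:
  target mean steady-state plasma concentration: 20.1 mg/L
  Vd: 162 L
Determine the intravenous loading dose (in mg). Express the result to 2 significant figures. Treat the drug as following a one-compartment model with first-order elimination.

LD = Css × Vd = 20.1 × 162 = 3256 mg

3300 mg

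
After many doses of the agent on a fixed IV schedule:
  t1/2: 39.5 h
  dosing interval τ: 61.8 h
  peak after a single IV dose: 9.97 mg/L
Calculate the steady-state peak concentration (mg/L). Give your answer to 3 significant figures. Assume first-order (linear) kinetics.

15.1 mg/L

k = ln2 / t½ = 0.693147 / 39.5 = 0.01755 h⁻¹
e^(−kτ) = e^(−0.01755 × 61.8) = 0.3380
Accumulation ratio R = 1 / (1 − e^(−kτ)) = 1 / (1 − 0.3380) = 1.511
Steady-state peak = C₀ × R = 9.97 × 1.511 = 15.06 mg/L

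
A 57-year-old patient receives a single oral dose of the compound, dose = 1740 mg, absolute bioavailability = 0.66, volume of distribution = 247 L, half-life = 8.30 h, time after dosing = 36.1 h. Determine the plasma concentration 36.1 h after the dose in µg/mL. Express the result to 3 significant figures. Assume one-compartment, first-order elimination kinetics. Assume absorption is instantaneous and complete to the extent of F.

0.228 µg/mL

Amount reaching circulation = F × Dose = 0.66 × 1740 = 1148 mg
C₀ = F·Dose / Vd = 1148 / 247 = 4.648 mg/L
k = ln2 / t½ = 0.693147 / 8.30 = 0.08351 h⁻¹
C = C₀ · e^(−k·t) = 4.648 × e^(−0.08351 × 36.1)
  = 4.648 × 0.04906 = 0.2280 mg/L
(0.2280 mg/L = 0.2280 µg/mL)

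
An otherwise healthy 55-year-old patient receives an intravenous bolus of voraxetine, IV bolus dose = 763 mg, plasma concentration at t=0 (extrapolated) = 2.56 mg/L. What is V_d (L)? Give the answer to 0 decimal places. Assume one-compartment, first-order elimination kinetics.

298 L

Vd = Dose / C₀ = 763.0 / 2.56 = 298.0 L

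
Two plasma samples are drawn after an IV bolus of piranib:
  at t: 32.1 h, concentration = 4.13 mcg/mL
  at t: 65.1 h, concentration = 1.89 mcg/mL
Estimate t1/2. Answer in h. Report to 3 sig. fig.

29.3 h

k = ln(C₁/C₂) / (t₂ − t₁) = ln(4.13/1.89) / (65.1 − 32.1)
  = 0.7817 / 33.00 = 0.02369 h⁻¹
t½ = ln2 / k = 0.693147 / 0.02369 = 29.26 h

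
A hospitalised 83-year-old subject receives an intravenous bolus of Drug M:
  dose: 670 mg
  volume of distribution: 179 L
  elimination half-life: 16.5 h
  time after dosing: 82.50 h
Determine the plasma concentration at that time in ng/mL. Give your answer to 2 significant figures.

120 ng/mL

C₀ = Dose / Vd = 670.0 / 179 = 3.743 mg/L
k = ln2 / t½ = 0.693147 / 16.5 = 0.04201 h⁻¹
t / t½ = 82.50 / 16.5 = 5 half-lives
C = C₀ × (1/2)^5 = 3.743 × 0.03125 = 0.1170 mg/L
Convert: 0.1170 mg/L × 1000 = 117.0 ng/mL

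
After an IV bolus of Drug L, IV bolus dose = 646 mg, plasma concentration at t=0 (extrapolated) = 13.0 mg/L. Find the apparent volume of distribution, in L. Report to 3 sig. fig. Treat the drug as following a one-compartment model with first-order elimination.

49.7 L

Vd = Dose / C₀ = 646.0 / 13.0 = 49.69 L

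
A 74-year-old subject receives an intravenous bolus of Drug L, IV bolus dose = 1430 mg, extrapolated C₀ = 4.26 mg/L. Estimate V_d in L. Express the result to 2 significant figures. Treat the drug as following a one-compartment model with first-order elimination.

340 L

Vd = Dose / C₀ = 1430 / 4.26 = 335.7 L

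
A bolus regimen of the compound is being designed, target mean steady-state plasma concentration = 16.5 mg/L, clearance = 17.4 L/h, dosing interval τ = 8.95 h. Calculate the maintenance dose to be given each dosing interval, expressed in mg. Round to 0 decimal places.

2570 mg

At steady state, Dose/τ = Css × CL.
Dose = Css × CL × τ = 16.5 × 17.40 × 8.95 = 2570 mg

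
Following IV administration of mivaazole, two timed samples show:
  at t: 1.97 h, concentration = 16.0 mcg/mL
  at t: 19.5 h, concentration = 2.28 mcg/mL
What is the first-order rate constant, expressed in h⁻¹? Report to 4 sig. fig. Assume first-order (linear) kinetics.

0.1111 h⁻¹

k = ln(C₁/C₂) / (t₂ − t₁) = ln(16.0/2.28) / (19.5 − 1.97)
  = 1.948 / 17.53 = 0.1111 h⁻¹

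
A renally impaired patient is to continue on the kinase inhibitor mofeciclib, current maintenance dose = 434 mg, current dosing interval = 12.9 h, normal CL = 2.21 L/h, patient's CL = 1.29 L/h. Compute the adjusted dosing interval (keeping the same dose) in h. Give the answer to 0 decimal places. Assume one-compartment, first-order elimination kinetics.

22 h

To keep the same average steady-state level, dosing rate must scale with clearance.
CL ratio = 1.29 / 2.21 = 0.5837
New interval (same dose) = 12.9 / 0.5837 = 22.10 h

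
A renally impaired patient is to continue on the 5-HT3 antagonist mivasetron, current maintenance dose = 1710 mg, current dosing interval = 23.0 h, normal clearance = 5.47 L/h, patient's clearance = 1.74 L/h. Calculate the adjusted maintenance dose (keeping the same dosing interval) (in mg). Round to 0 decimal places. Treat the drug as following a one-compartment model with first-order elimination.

To keep the same average steady-state level, dosing rate must scale with clearance.
CL ratio = 1.74 / 5.47 = 0.3181
New dose (same interval) = 1710 × 0.3181 = 544.0 mg

544 mg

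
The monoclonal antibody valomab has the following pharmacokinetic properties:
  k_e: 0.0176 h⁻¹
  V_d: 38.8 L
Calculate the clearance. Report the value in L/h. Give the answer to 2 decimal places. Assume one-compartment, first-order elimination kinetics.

CL = k × Vd = 0.0176 × 38.8 = 0.6829 L/h

0.68 L/h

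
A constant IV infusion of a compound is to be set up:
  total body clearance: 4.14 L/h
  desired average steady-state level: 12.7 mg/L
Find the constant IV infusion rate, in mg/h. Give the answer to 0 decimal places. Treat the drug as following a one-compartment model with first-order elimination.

At steady state, infusion rate R₀ = Css × CL = 12.7 × 4.140 = 52.58 mg/h

53 mg/h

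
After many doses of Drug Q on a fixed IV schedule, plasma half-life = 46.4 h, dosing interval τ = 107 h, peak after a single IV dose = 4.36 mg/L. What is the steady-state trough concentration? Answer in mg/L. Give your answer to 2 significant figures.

k = ln2 / t½ = 0.693147 / 46.4 = 0.01494 h⁻¹
e^(−kτ) = e^(−0.01494 × 107) = 0.2022
Accumulation ratio R = 1 / (1 − e^(−kτ)) = 1 / (1 − 0.2022) = 1.253
Steady-state trough = C₀ × R × e^(−kτ) = 4.36 × 1.253 × 0.2022 = 1.105 mg/L

1.1 mg/L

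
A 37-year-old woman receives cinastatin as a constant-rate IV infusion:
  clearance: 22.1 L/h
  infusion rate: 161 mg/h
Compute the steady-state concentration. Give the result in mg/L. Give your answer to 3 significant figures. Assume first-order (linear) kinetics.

7.29 mg/L

At steady state Css = R₀ / CL = 161 / 22.10 = 7.285 mg/L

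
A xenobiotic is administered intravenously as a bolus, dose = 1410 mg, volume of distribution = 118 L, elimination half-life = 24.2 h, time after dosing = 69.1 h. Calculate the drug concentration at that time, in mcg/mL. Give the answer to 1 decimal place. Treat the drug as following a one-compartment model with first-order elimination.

1.7 mcg/mL

C₀ = Dose / Vd = 1410 / 118 = 11.95 mg/L
k = ln2 / t½ = 0.693147 / 24.2 = 0.02864 h⁻¹
C = C₀ · e^(−k·t) = 11.95 × e^(−0.02864 × 69.1)
  = 11.95 × 0.1382 = 1.651 mg/L
(1.651 mg/L = 1.651 mcg/mL)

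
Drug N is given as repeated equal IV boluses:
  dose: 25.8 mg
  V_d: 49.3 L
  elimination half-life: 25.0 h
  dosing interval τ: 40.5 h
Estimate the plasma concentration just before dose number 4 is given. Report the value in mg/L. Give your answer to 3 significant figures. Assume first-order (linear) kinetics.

C₀ per dose = Dose / Vd = 25.8 / 49.3 = 0.5233 mg/L
k = ln2 / t½ = 0.693147 / 25.0 = 0.02773 h⁻¹
Fraction remaining after one interval: r = e^(−kτ) = e^(−0.02773 × 40.5) = 0.3253
Before dose 4, 3 doses have been given (aged 1τ, 2τ, 3τ).
C_trough = C₀ × (r + r² + … + r^3) = C₀ × r(1−r^3)/(1−r)
        = 0.5233 × 0.3253 × (1 − 0.03442) / (1 − 0.3253) = 0.2436 mg/L

0.244 mg/L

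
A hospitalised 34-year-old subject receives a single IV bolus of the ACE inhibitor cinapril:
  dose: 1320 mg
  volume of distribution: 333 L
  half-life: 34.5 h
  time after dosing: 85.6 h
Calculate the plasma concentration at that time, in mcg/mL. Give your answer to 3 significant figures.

0.710 mcg/mL

C₀ = Dose / Vd = 1320 / 333 = 3.964 mg/L
k = ln2 / t½ = 0.693147 / 34.5 = 0.02009 h⁻¹
C = C₀ · e^(−k·t) = 3.964 × e^(−0.02009 × 85.6)
  = 3.964 × 0.1791 = 0.7100 mg/L
(0.7100 mg/L = 0.7100 mcg/mL)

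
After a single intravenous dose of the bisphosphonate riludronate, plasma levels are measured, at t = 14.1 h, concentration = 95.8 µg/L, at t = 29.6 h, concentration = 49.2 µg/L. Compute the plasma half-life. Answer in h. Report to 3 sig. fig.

k = ln(C₁/C₂) / (t₂ − t₁) = ln(95.8/49.2) / (29.6 − 14.1)
  = 0.6664 / 15.50 = 0.04299 h⁻¹
t½ = ln2 / k = 0.693147 / 0.04299 = 16.12 h

16.1 h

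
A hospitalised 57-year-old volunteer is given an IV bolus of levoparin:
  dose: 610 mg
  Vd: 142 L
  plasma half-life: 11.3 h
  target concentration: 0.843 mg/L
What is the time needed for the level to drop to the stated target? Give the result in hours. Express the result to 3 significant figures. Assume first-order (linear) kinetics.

C₀ = Dose / Vd = 610.0 / 142 = 4.296 mg/L
k = ln2 / t½ = 0.693147 / 11.3 = 0.06134 h⁻¹
t = ln(C₀ / C) / k = ln(4.296 / 0.843) / 0.06134
  = ln(5.096) / 0.06134 = 1.628 / 0.06134 = 26.54 h

26.5 h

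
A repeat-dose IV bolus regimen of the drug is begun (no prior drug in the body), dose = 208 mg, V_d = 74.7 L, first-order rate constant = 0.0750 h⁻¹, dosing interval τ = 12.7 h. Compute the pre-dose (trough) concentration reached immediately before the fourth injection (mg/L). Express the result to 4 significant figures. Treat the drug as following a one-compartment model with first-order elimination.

C₀ per dose = Dose / Vd = 208 / 74.7 = 2.784 mg/L
Fraction remaining after one interval: r = e^(−kτ) = e^(−0.07500 × 12.7) = 0.3858
Before dose 4, 3 doses have been given (aged 1τ, 2τ, 3τ).
C_trough = C₀ × (r + r² + … + r^3) = C₀ × r(1−r^3)/(1−r)
        = 2.784 × 0.3858 × (1 − 0.05742) / (1 − 0.3858) = 1.648 mg/L

1.648 mg/L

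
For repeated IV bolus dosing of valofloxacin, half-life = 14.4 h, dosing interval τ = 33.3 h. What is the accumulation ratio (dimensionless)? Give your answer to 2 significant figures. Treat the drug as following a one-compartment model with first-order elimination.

1.3

k = ln2 / t½ = 0.693147 / 14.4 = 0.04814 h⁻¹
e^(−kτ) = e^(−0.04814 × 33.3) = 0.2013
Accumulation ratio R = 1 / (1 − e^(−kτ)) = 1 / (1 − 0.2013) = 1.252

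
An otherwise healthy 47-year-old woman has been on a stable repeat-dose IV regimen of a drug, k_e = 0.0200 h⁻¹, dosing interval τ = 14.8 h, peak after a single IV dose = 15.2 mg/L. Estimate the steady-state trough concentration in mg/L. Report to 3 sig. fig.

e^(−kτ) = e^(−0.02000 × 14.8) = 0.7438
Accumulation ratio R = 1 / (1 − e^(−kτ)) = 1 / (1 − 0.7438) = 3.903
Steady-state trough = C₀ × R × e^(−kτ) = 15.2 × 3.903 × 0.7438 = 44.13 mg/L

44.1 mg/L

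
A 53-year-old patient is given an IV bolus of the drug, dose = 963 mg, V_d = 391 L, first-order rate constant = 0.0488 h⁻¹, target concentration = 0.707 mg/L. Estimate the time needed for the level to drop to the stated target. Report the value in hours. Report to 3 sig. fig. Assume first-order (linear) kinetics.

C₀ = Dose / Vd = 963.0 / 391 = 2.463 mg/L
t = ln(C₀ / C) / k = ln(2.463 / 0.707) / 0.04880
  = ln(3.484) / 0.04880 = 1.248 / 0.04880 = 25.57 h

25.6 h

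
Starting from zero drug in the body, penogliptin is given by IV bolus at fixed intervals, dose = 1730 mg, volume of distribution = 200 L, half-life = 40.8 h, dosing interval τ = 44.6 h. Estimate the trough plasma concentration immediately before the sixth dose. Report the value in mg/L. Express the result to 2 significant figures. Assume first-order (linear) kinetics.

C₀ per dose = Dose / Vd = 1730 / 200 = 8.650 mg/L
k = ln2 / t½ = 0.693147 / 40.8 = 0.01699 h⁻¹
Fraction remaining after one interval: r = e^(−kτ) = e^(−0.01699 × 44.6) = 0.4687
Before dose 6, 5 doses have been given (aged 1τ, 2τ, 3τ, 4τ, 5τ).
C_trough = C₀ × (r + r² + … + r^5) = C₀ × r(1−r^5)/(1−r)
        = 8.650 × 0.4687 × (1 − 0.02262) / (1 − 0.4687) = 7.458 mg/L

7.5 mg/L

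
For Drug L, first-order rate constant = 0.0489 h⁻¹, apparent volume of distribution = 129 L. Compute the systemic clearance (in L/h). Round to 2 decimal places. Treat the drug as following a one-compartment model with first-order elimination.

CL = k × Vd = 0.0489 × 129 = 6.308 L/h

6.31 L/h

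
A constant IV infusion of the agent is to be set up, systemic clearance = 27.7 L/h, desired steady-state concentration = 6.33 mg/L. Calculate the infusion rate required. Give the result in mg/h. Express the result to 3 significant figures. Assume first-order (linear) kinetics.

At steady state, infusion rate R₀ = Css × CL = 6.33 × 27.70 = 175.3 mg/h

175 mg/h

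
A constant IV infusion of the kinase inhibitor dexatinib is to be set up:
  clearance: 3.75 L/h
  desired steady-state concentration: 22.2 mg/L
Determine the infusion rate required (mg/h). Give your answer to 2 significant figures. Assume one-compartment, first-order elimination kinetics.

83 mg/h

At steady state, infusion rate R₀ = Css × CL = 22.2 × 3.750 = 83.25 mg/h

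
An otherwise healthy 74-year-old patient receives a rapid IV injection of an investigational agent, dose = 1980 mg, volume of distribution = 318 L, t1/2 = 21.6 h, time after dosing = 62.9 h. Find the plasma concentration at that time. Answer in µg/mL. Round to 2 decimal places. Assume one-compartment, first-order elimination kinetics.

C₀ = Dose / Vd = 1980 / 318 = 6.226 mg/L
k = ln2 / t½ = 0.693147 / 21.6 = 0.03209 h⁻¹
C = C₀ · e^(−k·t) = 6.226 × e^(−0.03209 × 62.9)
  = 6.226 × 0.1329 = 0.8274 mg/L
(0.8274 mg/L = 0.8274 µg/mL)

0.83 µg/mL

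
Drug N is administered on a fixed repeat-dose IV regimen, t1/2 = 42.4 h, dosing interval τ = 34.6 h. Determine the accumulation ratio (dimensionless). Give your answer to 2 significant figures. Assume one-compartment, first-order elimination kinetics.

2.3

k = ln2 / t½ = 0.693147 / 42.4 = 0.01635 h⁻¹
e^(−kτ) = e^(−0.01635 × 34.6) = 0.5680
Accumulation ratio R = 1 / (1 − e^(−kτ)) = 1 / (1 − 0.5680) = 2.315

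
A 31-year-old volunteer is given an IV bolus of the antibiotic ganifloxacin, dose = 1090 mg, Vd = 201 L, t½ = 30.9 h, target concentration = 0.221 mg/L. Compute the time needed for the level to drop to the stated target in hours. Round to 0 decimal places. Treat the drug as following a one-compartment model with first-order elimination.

C₀ = Dose / Vd = 1090 / 201 = 5.423 mg/L
k = ln2 / t½ = 0.693147 / 30.9 = 0.02243 h⁻¹
t = ln(C₀ / C) / k = ln(5.423 / 0.221) / 0.02243
  = ln(24.54) / 0.02243 = 3.200 / 0.02243 = 142.7 h

143 h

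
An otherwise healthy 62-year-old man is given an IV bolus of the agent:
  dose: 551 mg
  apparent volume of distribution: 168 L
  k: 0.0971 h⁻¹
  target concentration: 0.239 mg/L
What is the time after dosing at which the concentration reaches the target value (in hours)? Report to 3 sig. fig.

27.0 h

C₀ = Dose / Vd = 551.0 / 168 = 3.280 mg/L
t = ln(C₀ / C) / k = ln(3.280 / 0.239) / 0.09710
  = ln(13.72) / 0.09710 = 2.619 / 0.09710 = 26.97 h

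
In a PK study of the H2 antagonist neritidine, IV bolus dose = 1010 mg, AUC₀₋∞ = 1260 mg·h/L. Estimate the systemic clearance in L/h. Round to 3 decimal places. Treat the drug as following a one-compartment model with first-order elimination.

CL = Dose / AUC = 1010 / 1260 = 0.8016 L/h

0.802 L/h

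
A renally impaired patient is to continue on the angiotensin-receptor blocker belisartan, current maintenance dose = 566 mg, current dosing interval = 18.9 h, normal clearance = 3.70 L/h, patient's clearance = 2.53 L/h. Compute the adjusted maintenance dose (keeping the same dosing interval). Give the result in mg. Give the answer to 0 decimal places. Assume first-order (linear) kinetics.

387 mg

To keep the same average steady-state level, dosing rate must scale with clearance.
CL ratio = 2.53 / 3.70 = 0.6838
New dose (same interval) = 566 × 0.6838 = 387.0 mg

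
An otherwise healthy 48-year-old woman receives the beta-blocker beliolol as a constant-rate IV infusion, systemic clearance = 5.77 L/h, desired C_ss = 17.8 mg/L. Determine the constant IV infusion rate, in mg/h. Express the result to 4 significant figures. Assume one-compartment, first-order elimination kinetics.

102.7 mg/h

At steady state, infusion rate R₀ = Css × CL = 17.8 × 5.770 = 102.7 mg/h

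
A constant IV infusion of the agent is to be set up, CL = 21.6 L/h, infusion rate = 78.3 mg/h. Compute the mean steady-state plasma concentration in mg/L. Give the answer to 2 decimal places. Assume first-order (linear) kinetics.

3.63 mg/L

At steady state Css = R₀ / CL = 78.3 / 21.60 = 3.625 mg/L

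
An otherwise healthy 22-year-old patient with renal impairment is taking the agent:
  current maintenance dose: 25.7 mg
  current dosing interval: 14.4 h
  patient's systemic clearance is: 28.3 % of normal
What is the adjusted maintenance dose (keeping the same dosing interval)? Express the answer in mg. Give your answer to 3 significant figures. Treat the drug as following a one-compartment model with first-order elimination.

To keep the same average steady-state level, dosing rate must scale with clearance.
CL ratio = 28.3 / 100 = 0.2830
New dose (same interval) = 25.7 × 0.2830 = 7.273 mg

7.27 mg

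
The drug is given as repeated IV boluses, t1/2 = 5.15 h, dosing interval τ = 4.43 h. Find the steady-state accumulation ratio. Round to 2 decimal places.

2.23

k = ln2 / t½ = 0.693147 / 5.15 = 0.1346 h⁻¹
e^(−kτ) = e^(−0.1346 × 4.43) = 0.5509
Accumulation ratio R = 1 / (1 − e^(−kτ)) = 1 / (1 − 0.5509) = 2.227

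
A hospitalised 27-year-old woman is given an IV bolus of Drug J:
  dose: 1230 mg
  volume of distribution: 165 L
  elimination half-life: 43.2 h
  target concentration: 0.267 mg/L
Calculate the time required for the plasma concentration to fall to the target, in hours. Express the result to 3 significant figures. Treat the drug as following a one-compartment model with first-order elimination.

207 h

C₀ = Dose / Vd = 1230 / 165 = 7.455 mg/L
k = ln2 / t½ = 0.693147 / 43.2 = 0.01605 h⁻¹
t = ln(C₀ / C) / k = ln(7.455 / 0.267) / 0.01605
  = ln(27.92) / 0.01605 = 3.329 / 0.01605 = 207.4 h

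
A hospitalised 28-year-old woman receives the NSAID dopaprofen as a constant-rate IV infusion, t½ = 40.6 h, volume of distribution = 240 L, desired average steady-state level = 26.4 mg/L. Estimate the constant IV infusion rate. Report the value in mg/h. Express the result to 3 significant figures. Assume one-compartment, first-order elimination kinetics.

108 mg/h

k = ln2 / t½ = 0.693147 / 40.6 = 0.01707 h⁻¹
CL = k × Vd = 0.01707 × 240 = 4.097 L/h
At steady state, infusion rate R₀ = Css × CL = 26.4 × 4.097 = 108.2 mg/h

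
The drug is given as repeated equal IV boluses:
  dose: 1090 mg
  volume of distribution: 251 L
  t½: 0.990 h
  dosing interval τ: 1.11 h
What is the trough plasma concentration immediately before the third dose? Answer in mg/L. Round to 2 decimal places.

C₀ per dose = Dose / Vd = 1090 / 251 = 4.343 mg/L
k = ln2 / t½ = 0.693147 / 0.990 = 0.7001 h⁻¹
Fraction remaining after one interval: r = e^(−kτ) = e^(−0.7001 × 1.11) = 0.4597
Before dose 3, 2 doses have been given (aged 1τ, 2τ).
C_trough = C₀ × (r + r²) = 4.343 × (0.4597 + 0.2113) = 2.914 mg/L

2.91 mg/L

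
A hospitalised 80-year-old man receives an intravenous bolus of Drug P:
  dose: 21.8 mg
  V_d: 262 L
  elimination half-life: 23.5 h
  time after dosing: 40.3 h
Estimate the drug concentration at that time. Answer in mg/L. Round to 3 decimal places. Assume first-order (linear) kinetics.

0.025 mg/L

C₀ = Dose / Vd = 21.80 / 262 = 0.08321 mg/L
k = ln2 / t½ = 0.693147 / 23.5 = 0.02950 h⁻¹
C = C₀ · e^(−k·t) = 0.08321 × e^(−0.02950 × 40.3)
  = 0.08321 × 0.3046 = 0.02535 mg/L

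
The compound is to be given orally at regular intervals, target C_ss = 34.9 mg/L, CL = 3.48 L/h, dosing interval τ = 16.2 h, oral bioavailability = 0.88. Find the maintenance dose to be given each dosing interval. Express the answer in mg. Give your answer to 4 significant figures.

At steady state, F × (Dose/τ) = Css × CL.
Dose = Css × CL × τ / F = 34.9 × 3.480 × 16.2 / 0.88 = 2236 mg

2236 mg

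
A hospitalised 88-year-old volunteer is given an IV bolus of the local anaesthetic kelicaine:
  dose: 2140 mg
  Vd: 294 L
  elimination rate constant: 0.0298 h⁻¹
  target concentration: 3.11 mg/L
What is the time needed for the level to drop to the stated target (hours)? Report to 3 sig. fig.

C₀ = Dose / Vd = 2140 / 294 = 7.279 mg/L
t = ln(C₀ / C) / k = ln(7.279 / 3.11) / 0.02980
  = ln(2.341) / 0.02980 = 0.8506 / 0.02980 = 28.54 h

28.5 h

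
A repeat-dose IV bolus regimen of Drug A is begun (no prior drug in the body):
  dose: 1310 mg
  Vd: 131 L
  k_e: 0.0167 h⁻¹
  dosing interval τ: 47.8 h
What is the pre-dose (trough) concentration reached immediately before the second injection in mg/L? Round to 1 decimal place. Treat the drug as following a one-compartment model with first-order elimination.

4.5 mg/L

C₀ per dose = Dose / Vd = 1310 / 131 = 10.00 mg/L
Fraction remaining after one interval: r = e^(−kτ) = e^(−0.01670 × 47.8) = 0.4501
Before dose 2, 1 dose has been given (aged 1τ).
C_trough = C₀ × r = 10.00 × 0.4501 = 4.501 mg/L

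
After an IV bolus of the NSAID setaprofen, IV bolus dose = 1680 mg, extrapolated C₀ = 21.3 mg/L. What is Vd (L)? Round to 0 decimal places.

79 L

Vd = Dose / C₀ = 1680 / 21.3 = 78.87 L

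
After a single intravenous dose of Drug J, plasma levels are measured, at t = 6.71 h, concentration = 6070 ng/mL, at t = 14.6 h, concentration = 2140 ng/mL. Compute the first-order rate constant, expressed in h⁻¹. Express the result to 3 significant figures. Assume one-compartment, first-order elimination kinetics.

k = ln(C₁/C₂) / (t₂ − t₁) = ln(6070/2140) / (14.6 − 6.71)
  = 1.043 / 7.890 = 0.1322 h⁻¹

0.132 h⁻¹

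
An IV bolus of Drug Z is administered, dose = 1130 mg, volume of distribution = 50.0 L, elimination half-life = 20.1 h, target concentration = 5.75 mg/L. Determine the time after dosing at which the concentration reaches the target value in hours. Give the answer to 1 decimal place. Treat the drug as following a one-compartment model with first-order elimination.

C₀ = Dose / Vd = 1130 / 50.0 = 22.60 mg/L
k = ln2 / t½ = 0.693147 / 20.1 = 0.03448 h⁻¹
t = ln(C₀ / C) / k = ln(22.60 / 5.75) / 0.03448
  = ln(3.930) / 0.03448 = 1.369 / 0.03448 = 39.70 h

39.7 h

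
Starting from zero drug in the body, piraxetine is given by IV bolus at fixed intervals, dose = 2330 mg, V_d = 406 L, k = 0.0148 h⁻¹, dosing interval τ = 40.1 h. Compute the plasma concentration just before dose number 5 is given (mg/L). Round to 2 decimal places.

C₀ per dose = Dose / Vd = 2330 / 406 = 5.739 mg/L
Fraction remaining after one interval: r = e^(−kτ) = e^(−0.01480 × 40.1) = 0.5524
Before dose 5, 4 doses have been given (aged 1τ, 2τ, 3τ, 4τ).
C_trough = C₀ × (r + r² + … + r^4) = C₀ × r(1−r^4)/(1−r)
        = 5.739 × 0.5524 × (1 − 0.09311) / (1 − 0.5524) = 6.423 mg/L

6.42 mg/L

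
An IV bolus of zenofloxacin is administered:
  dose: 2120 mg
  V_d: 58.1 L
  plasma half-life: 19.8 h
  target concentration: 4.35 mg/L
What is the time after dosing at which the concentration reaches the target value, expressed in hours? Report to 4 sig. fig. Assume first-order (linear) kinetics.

60.75 h

C₀ = Dose / Vd = 2120 / 58.1 = 36.49 mg/L
k = ln2 / t½ = 0.693147 / 19.8 = 0.03501 h⁻¹
t = ln(C₀ / C) / k = ln(36.49 / 4.35) / 0.03501
  = ln(8.389) / 0.03501 = 2.127 / 0.03501 = 60.75 h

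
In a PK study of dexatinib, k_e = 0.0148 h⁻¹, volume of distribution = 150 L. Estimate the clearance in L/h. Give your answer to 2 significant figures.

CL = k × Vd = 0.0148 × 150 = 2.220 L/h

2.2 L/h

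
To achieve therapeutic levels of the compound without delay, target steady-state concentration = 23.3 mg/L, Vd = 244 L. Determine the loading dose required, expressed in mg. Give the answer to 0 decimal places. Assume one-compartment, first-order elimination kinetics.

LD = Css × Vd = 23.3 × 244 = 5685 mg

5685 mg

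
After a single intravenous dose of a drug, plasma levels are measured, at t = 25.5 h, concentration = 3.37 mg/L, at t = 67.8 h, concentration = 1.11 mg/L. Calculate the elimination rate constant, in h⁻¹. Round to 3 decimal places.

k = ln(C₁/C₂) / (t₂ − t₁) = ln(3.37/1.11) / (67.8 − 25.5)
  = 1.111 / 42.30 = 0.02626 h⁻¹

0.026 h⁻¹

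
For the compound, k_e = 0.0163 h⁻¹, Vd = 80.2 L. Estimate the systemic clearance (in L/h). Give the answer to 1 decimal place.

1.3 L/h

CL = k × Vd = 0.0163 × 80.2 = 1.307 L/h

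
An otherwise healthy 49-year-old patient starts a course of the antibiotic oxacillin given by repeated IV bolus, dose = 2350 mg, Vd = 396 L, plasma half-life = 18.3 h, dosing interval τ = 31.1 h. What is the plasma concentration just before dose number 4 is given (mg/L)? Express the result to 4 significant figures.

2.563 mg/L

C₀ per dose = Dose / Vd = 2350 / 396 = 5.934 mg/L
k = ln2 / t½ = 0.693147 / 18.3 = 0.03788 h⁻¹
Fraction remaining after one interval: r = e^(−kτ) = e^(−0.03788 × 31.1) = 0.3079
Before dose 4, 3 doses have been given (aged 1τ, 2τ, 3τ).
C_trough = C₀ × (r + r² + … + r^3) = C₀ × r(1−r^3)/(1−r)
        = 5.934 × 0.3079 × (1 − 0.02919) / (1 − 0.3079) = 2.563 mg/L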